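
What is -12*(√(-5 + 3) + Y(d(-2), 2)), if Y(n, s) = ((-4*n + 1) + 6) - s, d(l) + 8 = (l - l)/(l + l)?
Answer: -444 - 12*I*√2 ≈ -444.0 - 16.971*I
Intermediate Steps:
d(l) = -8 (d(l) = -8 + (l - l)/(l + l) = -8 + 0/((2*l)) = -8 + 0*(1/(2*l)) = -8 + 0 = -8)
Y(n, s) = 7 - s - 4*n (Y(n, s) = ((1 - 4*n) + 6) - s = (7 - 4*n) - s = 7 - s - 4*n)
-12*(√(-5 + 3) + Y(d(-2), 2)) = -12*(√(-5 + 3) + (7 - 1*2 - 4*(-8))) = -12*(√(-2) + (7 - 2 + 32)) = -12*(I*√2 + 37) = -12*(37 + I*√2) = -444 - 12*I*√2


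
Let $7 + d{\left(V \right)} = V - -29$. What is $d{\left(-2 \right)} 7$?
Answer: $140$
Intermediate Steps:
$d{\left(V \right)} = 22 + V$ ($d{\left(V \right)} = -7 + \left(V - -29\right) = -7 + \left(V + 29\right) = -7 + \left(29 + V\right) = 22 + V$)
$d{\left(-2 \right)} 7 = \left(22 - 2\right) 7 = 20 \cdot 7 = 140$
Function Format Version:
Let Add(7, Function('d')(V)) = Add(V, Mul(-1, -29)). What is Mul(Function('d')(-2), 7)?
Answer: 140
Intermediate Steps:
Function('d')(V) = Add(22, V) (Function('d')(V) = Add(-7, Add(V, Mul(-1, -29))) = Add(-7, Add(V, 29)) = Add(-7, Add(29, V)) = Add(22, V))
Mul(Function('d')(-2), 7) = Mul(Add(22, -2), 7) = Mul(20, 7) = 140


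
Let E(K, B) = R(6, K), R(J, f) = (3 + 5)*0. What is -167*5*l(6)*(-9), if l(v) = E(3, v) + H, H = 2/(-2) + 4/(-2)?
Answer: -22545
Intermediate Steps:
R(J, f) = 0 (R(J, f) = 8*0 = 0)
E(K, B) = 0
H = -3 (H = 2*(-½) + 4*(-½) = -1 - 2 = -3)
l(v) = -3 (l(v) = 0 - 3 = -3)
-167*5*l(6)*(-9) = -167*5*(-3)*(-9) = -(-2505)*(-9) = -167*135 = -22545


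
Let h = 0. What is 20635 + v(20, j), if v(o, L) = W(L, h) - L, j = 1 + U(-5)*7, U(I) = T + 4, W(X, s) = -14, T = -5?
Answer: 20627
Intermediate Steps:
U(I) = -1 (U(I) = -5 + 4 = -1)
j = -6 (j = 1 - 1*7 = 1 - 7 = -6)
v(o, L) = -14 - L
20635 + v(20, j) = 20635 + (-14 - 1*(-6)) = 20635 + (-14 + 6) = 20635 - 8 = 20627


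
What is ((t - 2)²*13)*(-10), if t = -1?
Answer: -1170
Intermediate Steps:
((t - 2)²*13)*(-10) = ((-1 - 2)²*13)*(-10) = ((-3)²*13)*(-10) = (9*13)*(-10) = 117*(-10) = -1170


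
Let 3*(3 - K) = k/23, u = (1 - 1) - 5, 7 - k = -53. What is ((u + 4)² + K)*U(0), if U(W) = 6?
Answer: 432/23 ≈ 18.783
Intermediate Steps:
k = 60 (k = 7 - 1*(-53) = 7 + 53 = 60)
u = -5 (u = 0 - 5 = -5)
K = 49/23 (K = 3 - 20/23 = 49/23 ≈ 2.1304)
((u + 4)² + K)*U(0) = ((-5 + 4)² + 49/23)*6 = ((-1)² + 49/23)*6 = (1 + 49/23)*6 = (72/23)*6 = 432/23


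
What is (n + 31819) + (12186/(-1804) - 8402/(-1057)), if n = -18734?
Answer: 12476560493/953414 ≈ 13086.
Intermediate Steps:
(n + 31819) + (12186/(-1804) - 8402/(-1057)) = (-18734 + 31819) + (12186/(-1804) - 8402/(-1057)) = 13085 + (12186*(-1/1804) - 8402*(-1/1057)) = 13085 + (-6093/902 + 8402/1057) = 13085 + 1138303/953414 = 12476560493/953414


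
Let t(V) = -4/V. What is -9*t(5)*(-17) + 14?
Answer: -542/5 ≈ -108.40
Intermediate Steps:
-9*t(5)*(-17) + 14 = -(-36)/5*(-17) + 14 = -9*(-⅘)*(-17) + 14 = (36/5)*(-17) + 14 = -612/5 + 14 = -542/5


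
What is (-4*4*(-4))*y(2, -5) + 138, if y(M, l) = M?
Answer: 266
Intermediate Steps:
(-4*4*(-4))*y(2, -5) + 138 = (-4*4*(-4))*2 + 138 = -16*(-4)*2 + 138 = 64*2 + 138 = 128 + 138 = 266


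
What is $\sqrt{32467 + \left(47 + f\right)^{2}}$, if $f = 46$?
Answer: $2 \sqrt{10279} \approx 202.77$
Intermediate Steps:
$\sqrt{32467 + \left(47 + f\right)^{2}} = \sqrt{32467 + \left(47 + 46\right)^{2}} = \sqrt{32467 + 93^{2}} = \sqrt{32467 + 8649} = \sqrt{41116} = 2 \sqrt{10279}$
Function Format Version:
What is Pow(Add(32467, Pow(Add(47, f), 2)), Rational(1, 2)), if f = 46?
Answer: Mul(2, Pow(10279, Rational(1, 2))) ≈ 202.77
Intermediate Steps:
Pow(Add(32467, Pow(Add(47, f), 2)), Rational(1, 2)) = Pow(Add(32467, Pow(Add(47, 46), 2)), Rational(1, 2)) = Pow(Add(32467, Pow(93, 2)), Rational(1, 2)) = Pow(Add(32467, 8649), Rational(1, 2)) = Pow(41116, Rational(1, 2)) = Mul(2, Pow(10279, Rational(1, 2)))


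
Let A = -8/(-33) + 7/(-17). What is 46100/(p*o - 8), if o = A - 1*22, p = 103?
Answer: -25862100/1285499 ≈ -20.118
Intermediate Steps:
A = -95/561 (A = -8*(-1/33) + 7*(-1/17) = 8/33 - 7/17 = -95/561 ≈ -0.16934)
o = -12437/561 (o = -95/561 - 1*22 = -95/561 - 22 = -12437/561 ≈ -22.169)
46100/(p*o - 8) = 46100/(103*(-12437/561) - 8) = 46100/(-1281011/561 - 8) = 46100/(-1285499/561) = 46100*(-561/1285499) = -25862100/1285499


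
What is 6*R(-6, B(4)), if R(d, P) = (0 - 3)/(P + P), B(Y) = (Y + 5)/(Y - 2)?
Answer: -2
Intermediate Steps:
B(Y) = (5 + Y)/(-2 + Y)
R(d, P) = -3/(2*P) (R(d, P) = -3*1/(2*P) = -3/(2*P))
6*R(-6, B(4)) = 6*(-3*(-2 + 4)/(5 + 4)/2) = 6*(-3/(2*(9/2))) = 6*(-3/(2*((½)*9))) = 6*(-3/(2*9/2)) = 6*(-3/2*2/9) = 6*(-⅓) = -2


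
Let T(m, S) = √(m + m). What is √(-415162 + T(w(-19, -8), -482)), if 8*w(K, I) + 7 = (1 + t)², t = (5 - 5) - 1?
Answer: √(-1660648 + 2*I*√7)/2 ≈ 0.0010266 + 644.33*I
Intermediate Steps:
t = -1 (t = 0 - 1 = -1)
w(K, I) = -7/8 (w(K, I) = -7/8 + (1 - 1)²/8 = -7/8 + (⅛)*0² = -7/8 + (⅛)*0 = -7/8 + 0 = -7/8)
T(m, S) = √2*√m (T(m, S) = √(2*m) = √2*√m)
√(-415162 + T(w(-19, -8), -482)) = √(-415162 + √2*√(-7/8)) = √(-415162 + √2*(I*√14/4)) = √(-415162 + I*√7/2)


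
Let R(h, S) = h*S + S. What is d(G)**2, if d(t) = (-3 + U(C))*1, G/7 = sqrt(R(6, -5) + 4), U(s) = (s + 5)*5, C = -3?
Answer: 49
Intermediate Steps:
R(h, S) = S + S*h (R(h, S) = S*h + S = S + S*h)
U(s) = 25 + 5*s (U(s) = (5 + s)*5 = 25 + 5*s)
G = 7*I*sqrt(31) (G = 7*sqrt(-5*(1 + 6) + 4) = 7*sqrt(-5*7 + 4) = 7*sqrt(-35 + 4) = 7*sqrt(-31) = 7*(I*sqrt(31)) = 7*I*sqrt(31) ≈ 38.974*I)
d(t) = 7 (d(t) = (-3 + (25 + 5*(-3)))*1 = (-3 + (25 - 15))*1 = (-3 + 10)*1 = 7*1 = 7)
d(G)**2 = 7**2 = 49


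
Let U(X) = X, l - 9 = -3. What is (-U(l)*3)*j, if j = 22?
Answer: -396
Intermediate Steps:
l = 6 (l = 9 - 3 = 6)
(-U(l)*3)*j = (-1*6*3)*22 = -6*3*22 = -18*22 = -396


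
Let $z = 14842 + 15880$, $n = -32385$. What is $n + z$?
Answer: $-1663$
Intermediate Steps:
$z = 30722$
$n + z = -32385 + 30722 = -1663$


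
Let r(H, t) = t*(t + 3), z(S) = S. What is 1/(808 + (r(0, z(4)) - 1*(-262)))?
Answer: 1/1098 ≈ 0.00091075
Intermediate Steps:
r(H, t) = t*(3 + t)
1/(808 + (r(0, z(4)) - 1*(-262))) = 1/(808 + (4*(3 + 4) - 1*(-262))) = 1/(808 + (4*7 + 262)) = 1/(808 + (28 + 262)) = 1/(808 + 290) = 1/1098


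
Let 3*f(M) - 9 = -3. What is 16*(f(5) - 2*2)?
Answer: -32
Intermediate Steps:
f(M) = 2 (f(M) = 3 + (⅓)*(-3) = 3 - 1 = 2)
16*(f(5) - 2*2) = 16*(2 - 2*2) = 16*(2 - 4) = 16*(-2) = -32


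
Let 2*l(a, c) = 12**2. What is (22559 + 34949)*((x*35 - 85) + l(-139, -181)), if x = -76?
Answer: -153718884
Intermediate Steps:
l(a, c) = 72 (l(a, c) = (1/2)*12**2 = (1/2)*144 = 72)
(22559 + 34949)*((x*35 - 85) + l(-139, -181)) = (22559 + 34949)*((-76*35 - 85) + 72) = 57508*((-2660 - 85) + 72) = 57508*(-2745 + 72) = 57508*(-2673) = -153718884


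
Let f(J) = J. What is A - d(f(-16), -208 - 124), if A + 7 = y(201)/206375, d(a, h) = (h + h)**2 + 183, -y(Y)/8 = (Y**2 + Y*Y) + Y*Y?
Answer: -91030092874/206375 ≈ -4.4109e+5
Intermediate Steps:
y(Y) = -24*Y**2 (y(Y) = -8*((Y**2 + Y*Y) + Y*Y) = -8*((Y**2 + Y**2) + Y**2) = -8*(2*Y**2 + Y**2) = -24*Y**2)
d(a, h) = 183 + 4*h**2 (d(a, h) = (2*h)**2 + 183 = 4*h**2 + 183 = 183 + 4*h**2)
A = -2414249/206375 (A = -7 - 24*201**2/206375 = -7 - 24*40401*(1/206375) = -7 - 969624*1/206375 = -7 - 969624/206375 = -2414249/206375 ≈ -11.698)
A - d(f(-16), -208 - 124) = -2414249/206375 - (183 + 4*(-208 - 124)**2) = -2414249/206375 - (183 + 4*(-332)**2) = -2414249/206375 - (183 + 4*110224) = -2414249/206375 - (183 + 440896) = -2414249/206375 - 1*441079 = -2414249/206375 - 441079 = -91030092874/206375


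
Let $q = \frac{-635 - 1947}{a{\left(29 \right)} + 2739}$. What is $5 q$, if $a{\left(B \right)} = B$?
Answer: $- \frac{6455}{1384} \approx -4.664$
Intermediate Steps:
$q = - \frac{1291}{1384}$ ($q = \frac{-635 - 1947}{29 + 2739} = \frac{-635 - 1947}{2768} = \left(-635 - 1947\right) \frac{1}{2768} = \left(-2582\right) \frac{1}{2768} = - \frac{1291}{1384} \approx -0.9328$)
$5 q = 5 \left(- \frac{1291}{1384}\right) = - \frac{6455}{1384}$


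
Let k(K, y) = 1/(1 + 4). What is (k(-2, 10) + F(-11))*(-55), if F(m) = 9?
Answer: -506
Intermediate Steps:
k(K, y) = ⅕ (k(K, y) = 1/5 = ⅕)
(k(-2, 10) + F(-11))*(-55) = (⅕ + 9)*(-55) = (46/5)*(-55) = -506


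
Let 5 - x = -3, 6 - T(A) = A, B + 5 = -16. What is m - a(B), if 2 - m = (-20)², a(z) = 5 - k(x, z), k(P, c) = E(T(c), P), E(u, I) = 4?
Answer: -399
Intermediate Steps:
B = -21 (B = -5 - 16 = -21)
T(A) = 6 - A
x = 8 (x = 5 - 1*(-3) = 5 + 3 = 8)
k(P, c) = 4
a(z) = 1 (a(z) = 5 - 1*4 = 5 - 4 = 1)
m = -398 (m = 2 - 1*(-20)² = 2 - 1*400 = 2 - 400 = -398)
m - a(B) = -398 - 1*1 = -398 - 1 = -399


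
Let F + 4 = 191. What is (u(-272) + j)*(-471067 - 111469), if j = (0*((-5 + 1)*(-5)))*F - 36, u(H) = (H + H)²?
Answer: -172372402400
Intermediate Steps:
F = 187 (F = -4 + 191 = 187)
u(H) = 4*H² (u(H) = (2*H)² = 4*H²)
j = -36 (j = (0*((-5 + 1)*(-5)))*187 - 36 = (0*(-4*(-5)))*187 - 36 = (0*20)*187 - 36 = 0*187 - 36 = 0 - 36 = -36)
(u(-272) + j)*(-471067 - 111469) = (4*(-272)² - 36)*(-471067 - 111469) = (4*73984 - 36)*(-582536) = (295936 - 36)*(-582536) = 295900*(-582536) = -172372402400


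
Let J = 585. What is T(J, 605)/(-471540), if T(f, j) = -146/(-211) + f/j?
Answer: -42353/12038887740 ≈ -3.5180e-6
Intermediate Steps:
T(f, j) = 146/211 + f/j (T(f, j) = -146*(-1/211) + f/j = 146/211 + f/j)
T(J, 605)/(-471540) = (146/211 + 585/605)/(-471540) = (146/211 + 585*(1/605))*(-1/471540) = (146/211 + 117/121)*(-1/471540) = (42353/25531)*(-1/471540) = -42353/12038887740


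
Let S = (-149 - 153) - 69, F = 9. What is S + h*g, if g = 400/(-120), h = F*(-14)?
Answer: 49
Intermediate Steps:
h = -126 (h = 9*(-14) = -126)
S = -371 (S = -302 - 69 = -371)
g = -10/3 (g = 400*(-1/120) = -10/3 ≈ -3.3333)
S + h*g = -371 - 126*(-10/3) = -371 + 420 = 49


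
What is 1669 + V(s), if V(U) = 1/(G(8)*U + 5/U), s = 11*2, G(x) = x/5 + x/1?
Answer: 38816043/23257 ≈ 1669.0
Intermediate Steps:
G(x) = 6*x/5 (G(x) = x*(1/5) + x*1 = x/5 + x = 6*x/5)
s = 22
V(U) = 1/(5/U + 48*U/5) (V(U) = 1/(((6/5)*8)*U + 5/U) = 1/(48*U/5 + 5/U) = 1/(5/U + 48*U/5))
1669 + V(s) = 1669 + 5*22/(25 + 48*22**2) = 1669 + 5*22/(25 + 48*484) = 1669 + 5*22/(25 + 23232) = 1669 + 5*22/23257 = 1669 + 5*22*(1/23257) = 1669 + 110/23257 = 38816043/23257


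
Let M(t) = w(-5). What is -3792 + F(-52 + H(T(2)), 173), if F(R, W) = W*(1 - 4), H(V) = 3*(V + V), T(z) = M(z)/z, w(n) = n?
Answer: -4311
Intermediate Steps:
M(t) = -5
T(z) = -5/z
H(V) = 6*V (H(V) = 3*(2*V) = 6*V)
F(R, W) = -3*W (F(R, W) = W*(-3) = -3*W)
-3792 + F(-52 + H(T(2)), 173) = -3792 - 3*173 = -3792 - 519 = -4311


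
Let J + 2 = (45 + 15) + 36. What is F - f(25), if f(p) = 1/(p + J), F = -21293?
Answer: -2533868/119 ≈ -21293.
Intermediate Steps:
J = 94 (J = -2 + ((45 + 15) + 36) = -2 + (60 + 36) = -2 + 96 = 94)
f(p) = 1/(94 + p) (f(p) = 1/(p + 94) = 1/(94 + p))
F - f(25) = -21293 - 1/(94 + 25) = -21293 - 1/119 = -2533868/119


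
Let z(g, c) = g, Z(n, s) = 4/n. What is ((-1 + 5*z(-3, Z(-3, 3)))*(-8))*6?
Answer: 768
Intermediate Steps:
((-1 + 5*z(-3, Z(-3, 3)))*(-8))*6 = ((-1 + 5*(-3))*(-8))*6 = ((-1 - 15)*(-8))*6 = -16*(-8)*6 = 128*6 = 768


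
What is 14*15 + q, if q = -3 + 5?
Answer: 212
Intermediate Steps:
q = 2
14*15 + q = 14*15 + 2 = 210 + 2 = 212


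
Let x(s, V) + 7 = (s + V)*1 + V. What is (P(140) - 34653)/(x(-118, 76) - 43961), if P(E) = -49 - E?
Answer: 17421/21967 ≈ 0.79305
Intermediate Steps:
x(s, V) = -7 + s + 2*V (x(s, V) = -7 + ((s + V)*1 + V) = -7 + ((V + s)*1 + V) = -7 + ((V + s) + V) = -7 + (s + 2*V) = -7 + s + 2*V)
(P(140) - 34653)/(x(-118, 76) - 43961) = ((-49 - 1*140) - 34653)/((-7 - 118 + 2*76) - 43961) = ((-49 - 140) - 34653)/((-7 - 118 + 152) - 43961) = (-189 - 34653)/(27 - 43961) = -34842/(-43934) = -34842*(-1/43934) = 17421/21967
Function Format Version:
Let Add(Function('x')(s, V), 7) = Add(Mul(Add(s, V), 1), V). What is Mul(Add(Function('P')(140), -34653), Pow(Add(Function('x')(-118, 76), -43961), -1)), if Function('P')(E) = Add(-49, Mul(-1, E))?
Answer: Rational(17421, 21967) ≈ 0.79305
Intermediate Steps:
Function('x')(s, V) = Add(-7, s, Mul(2, V)) (Function('x')(s, V) = Add(-7, Add(Mul(Add(s, V), 1), V)) = Add(-7, Add(Mul(Add(V, s), 1), V)) = Add(-7, Add(Add(V, s), V)) = Add(-7, Add(s, Mul(2, V))) = Add(-7, s, Mul(2, V)))
Mul(Add(Function('P')(140), -34653), Pow(Add(Function('x')(-118, 76), -43961), -1)) = Mul(Add(Add(-49, Mul(-1, 140)), -34653), Pow(Add(Add(-7, -118, Mul(2, 76)), -43961), -1)) = Mul(Add(Add(-49, -140), -34653), Pow(Add(Add(-7, -118, 152), -43961), -1)) = Mul(Add(-189, -34653), Pow(Add(27, -43961), -1)) = Mul(-34842, Pow(-43934, -1)) = Mul(-34842, Rational(-1, 43934)) = Rational(17421, 21967)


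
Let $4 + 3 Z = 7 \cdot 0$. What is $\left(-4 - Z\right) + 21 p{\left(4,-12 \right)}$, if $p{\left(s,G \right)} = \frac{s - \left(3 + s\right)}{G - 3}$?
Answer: $\frac{23}{15} \approx 1.5333$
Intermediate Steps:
$Z = - \frac{4}{3}$ ($Z = - \frac{4}{3} + \frac{7 \cdot 0}{3} = - \frac{4}{3} + \frac{1}{3} \cdot 0 = - \frac{4}{3} + 0 = - \frac{4}{3} \approx -1.3333$)
$p{\left(s,G \right)} = - \frac{3}{-3 + G}$
$\left(-4 - Z\right) + 21 p{\left(4,-12 \right)} = \left(-4 - - \frac{4}{3}\right) + 21 \left(- \frac{3}{-3 - 12}\right) = \left(-4 + \frac{4}{3}\right) + 21 \left(- \frac{3}{-15}\right) = - \frac{8}{3} + 21 \left(\left(-3\right) \left(- \frac{1}{15}\right)\right) = - \frac{8}{3} + 21 \cdot \frac{1}{5} = - \frac{8}{3} + \frac{21}{5} = \frac{23}{15}$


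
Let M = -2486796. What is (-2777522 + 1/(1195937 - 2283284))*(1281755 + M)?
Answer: 3639380733371454535/1087347 ≈ 3.3470e+12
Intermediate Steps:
(-2777522 + 1/(1195937 - 2283284))*(1281755 + M) = (-2777522 + 1/(1195937 - 2283284))*(1281755 - 2486796) = (-2777522 + 1/(-1087347))*(-1205041) = (-2777522 - 1/1087347)*(-1205041) = -3020130214135/1087347*(-1205041) = 3639380733371454535/1087347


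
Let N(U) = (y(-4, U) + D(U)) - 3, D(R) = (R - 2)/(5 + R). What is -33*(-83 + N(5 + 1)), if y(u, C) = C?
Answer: 2628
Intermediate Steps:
D(R) = (-2 + R)/(5 + R)
N(U) = -3 + U + (-2 + U)/(5 + U) (N(U) = (U + (-2 + U)/(5 + U)) - 3 = -3 + U + (-2 + U)/(5 + U))
-33*(-83 + N(5 + 1)) = -33*(-83 + (-17 + (5 + 1)² + 3*(5 + 1))/(5 + (5 + 1))) = -33*(-83 + (-17 + 6² + 3*6)/(5 + 6)) = -33*(-83 + (-17 + 36 + 18)/11) = -33*(-83 + (1/11)*37) = -33*(-83 + 37/11) = -33*(-876/11) = 2628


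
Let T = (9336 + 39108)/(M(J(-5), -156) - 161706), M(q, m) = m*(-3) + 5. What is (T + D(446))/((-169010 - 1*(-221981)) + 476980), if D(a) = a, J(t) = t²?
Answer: 1942202/2309340259 ≈ 0.00084102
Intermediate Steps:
M(q, m) = 5 - 3*m (M(q, m) = -3*m + 5 = 5 - 3*m)
T = -48444/161233 (T = (9336 + 39108)/((5 - 3*(-156)) - 161706) = 48444/((5 + 468) - 161706) = 48444/(473 - 161706) = 48444/(-161233) = 48444*(-1/161233) = -48444/161233 ≈ -0.30046)
(T + D(446))/((-169010 - 1*(-221981)) + 476980) = (-48444/161233 + 446)/((-169010 - 1*(-221981)) + 476980) = 71861474/(161233*((-169010 + 221981) + 476980)) = 71861474/(161233*(52971 + 476980)) = (71861474/161233)/529951 = (71861474/161233)*(1/529951) = 1942202/2309340259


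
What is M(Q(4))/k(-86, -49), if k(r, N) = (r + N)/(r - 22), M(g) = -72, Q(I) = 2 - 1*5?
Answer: -288/5 ≈ -57.600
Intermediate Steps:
Q(I) = -3 (Q(I) = 2 - 5 = -3)
k(r, N) = (N + r)/(-22 + r)
M(Q(4))/k(-86, -49) = -72*(-22 - 86)/(-49 - 86) = -72/(-135/(-108)) = -72/((-1/108*(-135))) = -72/5/4 = -72*⅘ = -288/5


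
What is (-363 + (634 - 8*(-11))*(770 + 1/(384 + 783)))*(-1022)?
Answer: -662622980782/1167 ≈ -5.6780e+8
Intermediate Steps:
(-363 + (634 - 8*(-11))*(770 + 1/(384 + 783)))*(-1022) = (-363 + (634 + 88)*(770 + 1/1167))*(-1022) = (-363 + 722*(770 + 1/1167))*(-1022) = (-363 + 722*(898591/1167))*(-1022) = (-363 + 648782702/1167)*(-1022) = (648359081/1167)*(-1022) = -662622980782/1167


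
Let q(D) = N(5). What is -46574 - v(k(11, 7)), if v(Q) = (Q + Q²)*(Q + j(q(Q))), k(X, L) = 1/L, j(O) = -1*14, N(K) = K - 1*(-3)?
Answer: -15974106/343 ≈ -46572.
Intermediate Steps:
N(K) = 3 + K (N(K) = K + 3 = 3 + K)
q(D) = 8 (q(D) = 3 + 5 = 8)
j(O) = -14
v(Q) = (-14 + Q)*(Q + Q²) (v(Q) = (Q + Q²)*(Q - 14) = (Q + Q²)*(-14 + Q) = (-14 + Q)*(Q + Q²))
-46574 - v(k(11, 7)) = -46574 - (-14 + (1/7)² - 13/7)/7 = -46574 - (-14 + (⅐)² - 13*⅐)/7 = -46574 - (-14 + 1/49 - 13/7)/7 = -46574 - (-776)/(7*49) = -46574 - 1*(-776/343) = -46574 + 776/343 = -15974106/343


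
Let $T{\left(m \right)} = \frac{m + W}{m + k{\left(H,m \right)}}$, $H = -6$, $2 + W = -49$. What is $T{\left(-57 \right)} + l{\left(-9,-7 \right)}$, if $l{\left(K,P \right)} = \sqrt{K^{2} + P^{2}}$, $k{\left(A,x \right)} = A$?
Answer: $\frac{12}{7} + \sqrt{130} \approx 13.116$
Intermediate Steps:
$W = -51$ ($W = -2 - 49 = -51$)
$T{\left(m \right)} = \frac{-51 + m}{-6 + m}$ ($T{\left(m \right)} = \frac{m - 51}{m - 6} = \frac{-51 + m}{-6 + m}$)
$T{\left(-57 \right)} + l{\left(-9,-7 \right)} = \frac{-51 - 57}{-6 - 57} + \sqrt{\left(-9\right)^{2} + \left(-7\right)^{2}} = \frac{1}{-63} \left(-108\right) + \sqrt{81 + 49} = \left(- \frac{1}{63}\right) \left(-108\right) + \sqrt{130} = \frac{12}{7} + \sqrt{130}$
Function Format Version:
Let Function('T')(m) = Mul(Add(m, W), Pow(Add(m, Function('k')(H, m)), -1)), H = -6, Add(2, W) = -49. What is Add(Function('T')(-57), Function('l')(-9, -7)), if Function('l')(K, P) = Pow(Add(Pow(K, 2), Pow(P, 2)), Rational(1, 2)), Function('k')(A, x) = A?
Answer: Add(Rational(12, 7), Pow(130, Rational(1, 2))) ≈ 13.116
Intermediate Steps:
W = -51 (W = Add(-2, -49) = -51)
Function('T')(m) = Mul(Pow(Add(-6, m), -1), Add(-51, m)) (Function('T')(m) = Mul(Add(m, -51), Pow(Add(m, -6), -1)) = Mul(Add(-51, m), Pow(Add(-6, m), -1)) = Mul(Pow(Add(-6, m), -1), Add(-51, m)))
Add(Function('T')(-57), Function('l')(-9, -7)) = Add(Mul(Pow(Add(-6, -57), -1), Add(-51, -57)), Pow(Add(Pow(-9, 2), Pow(-7, 2)), Rational(1, 2))) = Add(Mul(Pow(-63, -1), -108), Pow(Add(81, 49), Rational(1, 2))) = Add(Mul(Rational(-1, 63), -108), Pow(130, Rational(1, 2))) = Add(Rational(12, 7), Pow(130, Rational(1, 2)))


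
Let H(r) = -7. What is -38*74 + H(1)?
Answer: -2819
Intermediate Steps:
-38*74 + H(1) = -38*74 - 7 = -2812 - 7 = -2819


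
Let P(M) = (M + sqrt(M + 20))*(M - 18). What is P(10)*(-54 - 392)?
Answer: 35680 + 3568*sqrt(30) ≈ 55223.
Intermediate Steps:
P(M) = (-18 + M)*(M + sqrt(20 + M)) (P(M) = (M + sqrt(20 + M))*(-18 + M) = (-18 + M)*(M + sqrt(20 + M)))
P(10)*(-54 - 392) = (10**2 - 18*10 - 18*sqrt(20 + 10) + 10*sqrt(20 + 10))*(-54 - 392) = (100 - 180 - 18*sqrt(30) + 10*sqrt(30))*(-446) = (-80 - 8*sqrt(30))*(-446) = 35680 + 3568*sqrt(30)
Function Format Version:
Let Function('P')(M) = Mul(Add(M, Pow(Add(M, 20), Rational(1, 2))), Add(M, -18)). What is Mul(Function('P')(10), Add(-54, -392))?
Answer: Add(35680, Mul(3568, Pow(30, Rational(1, 2)))) ≈ 55223.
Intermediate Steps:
Function('P')(M) = Mul(Add(-18, M), Add(M, Pow(Add(20, M), Rational(1, 2)))) (Function('P')(M) = Mul(Add(M, Pow(Add(20, M), Rational(1, 2))), Add(-18, M)) = Mul(Add(-18, M), Add(M, Pow(Add(20, M), Rational(1, 2)))))
Mul(Function('P')(10), Add(-54, -392)) = Mul(Add(Pow(10, 2), Mul(-18, 10), Mul(-18, Pow(Add(20, 10), Rational(1, 2))), Mul(10, Pow(Add(20, 10), Rational(1, 2)))), Add(-54, -392)) = Mul(Add(100, -180, Mul(-18, Pow(30, Rational(1, 2))), Mul(10, Pow(30, Rational(1, 2)))), -446) = Mul(Add(-80, Mul(-8, Pow(30, Rational(1, 2)))), -446) = Add(35680, Mul(3568, Pow(30, Rational(1, 2))))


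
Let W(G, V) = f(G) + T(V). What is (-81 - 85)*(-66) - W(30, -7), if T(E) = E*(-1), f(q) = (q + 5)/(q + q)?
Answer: 131381/12 ≈ 10948.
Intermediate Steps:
f(q) = (5 + q)/(2*q) (f(q) = (5 + q)/((2*q)) = (5 + q)*(1/(2*q)) = (5 + q)/(2*q))
T(E) = -E
W(G, V) = -V + (5 + G)/(2*G) (W(G, V) = (5 + G)/(2*G) - V = -V + (5 + G)/(2*G))
(-81 - 85)*(-66) - W(30, -7) = (-81 - 85)*(-66) - (1/2 - 1*(-7) + (5/2)/30) = -166*(-66) - (1/2 + 7 + (5/2)*(1/30)) = 10956 - (1/2 + 7 + 1/12) = 10956 - 1*91/12 = 10956 - 91/12 = 131381/12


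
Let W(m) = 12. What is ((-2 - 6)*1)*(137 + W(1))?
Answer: -1192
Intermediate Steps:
((-2 - 6)*1)*(137 + W(1)) = ((-2 - 6)*1)*(137 + 12) = -8*1*149 = -8*149 = -1192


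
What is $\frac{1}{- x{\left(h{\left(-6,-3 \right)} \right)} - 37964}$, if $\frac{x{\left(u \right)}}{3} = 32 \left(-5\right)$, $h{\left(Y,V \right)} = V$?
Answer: $- \frac{1}{37484} \approx -2.6678 \cdot 10^{-5}$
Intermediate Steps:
$x{\left(u \right)} = -480$ ($x{\left(u \right)} = 3 \cdot 32 \left(-5\right) = 3 \left(-160\right) = -480$)
$\frac{1}{- x{\left(h{\left(-6,-3 \right)} \right)} - 37964} = \frac{1}{\left(-1\right) \left(-480\right) - 37964} = \frac{1}{480 - 37964} = \frac{1}{-37484} = - \frac{1}{37484}$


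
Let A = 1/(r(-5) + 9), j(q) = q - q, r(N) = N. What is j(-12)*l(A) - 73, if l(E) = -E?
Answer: -73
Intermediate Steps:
j(q) = 0
A = ¼ (A = 1/(-5 + 9) = 1/4 = ¼ ≈ 0.25000)
j(-12)*l(A) - 73 = 0*(-1*¼) - 73 = 0*(-¼) - 73 = 0 - 73 = -73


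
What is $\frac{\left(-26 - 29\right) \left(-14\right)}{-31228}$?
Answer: $- \frac{385}{15614} \approx -0.024657$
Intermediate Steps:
$\frac{\left(-26 - 29\right) \left(-14\right)}{-31228} = \left(-55\right) \left(-14\right) \left(- \frac{1}{31228}\right) = 770 \left(- \frac{1}{31228}\right) = - \frac{385}{15614}$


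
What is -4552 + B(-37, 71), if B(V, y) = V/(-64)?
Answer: -291291/64 ≈ -4551.4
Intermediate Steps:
B(V, y) = -V/64 (B(V, y) = V*(-1/64) = -V/64)
-4552 + B(-37, 71) = -4552 - 1/64*(-37) = -4552 + 37/64 = -291291/64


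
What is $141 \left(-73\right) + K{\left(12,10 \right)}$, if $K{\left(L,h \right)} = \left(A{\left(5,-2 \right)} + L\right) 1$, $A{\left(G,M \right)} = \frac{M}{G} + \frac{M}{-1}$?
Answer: $- \frac{51397}{5} \approx -10279.0$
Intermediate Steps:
$A{\left(G,M \right)} = - M + \frac{M}{G}$ ($A{\left(G,M \right)} = \frac{M}{G} + M \left(-1\right) = \frac{M}{G} - M = - M + \frac{M}{G}$)
$K{\left(L,h \right)} = \frac{8}{5} + L$ ($K{\left(L,h \right)} = \left(\left(\left(-1\right) \left(-2\right) - \frac{2}{5}\right) + L\right) 1 = \left(\left(2 - \frac{2}{5}\right) + L\right) 1 = \left(\frac{8}{5} + L\right) 1 = \frac{8}{5} + L$)
$141 \left(-73\right) + K{\left(12,10 \right)} = 141 \left(-73\right) + \left(\frac{8}{5} + 12\right) = -10293 + \frac{68}{5} = - \frac{51397}{5}$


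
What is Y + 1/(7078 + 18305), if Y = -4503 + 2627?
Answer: -47618507/25383 ≈ -1876.0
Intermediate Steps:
Y = -1876
Y + 1/(7078 + 18305) = -1876 + 1/(7078 + 18305) = -1876 + 1/25383 = -47618507/25383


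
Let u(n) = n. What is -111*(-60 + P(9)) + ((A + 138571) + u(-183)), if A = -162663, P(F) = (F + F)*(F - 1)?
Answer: -33599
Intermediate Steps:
P(F) = 2*F*(-1 + F) (P(F) = (2*F)*(-1 + F) = 2*F*(-1 + F))
-111*(-60 + P(9)) + ((A + 138571) + u(-183)) = -111*(-60 + 2*9*(-1 + 9)) + ((-162663 + 138571) - 183) = -111*(-60 + 2*9*8) + (-24092 - 183) = -111*(-60 + 144) - 24275 = -111*84 - 24275 = -9324 - 24275 = -33599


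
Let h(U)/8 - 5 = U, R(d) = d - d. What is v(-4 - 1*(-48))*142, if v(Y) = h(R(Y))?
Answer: 5680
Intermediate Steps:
R(d) = 0
h(U) = 40 + 8*U
v(Y) = 40 (v(Y) = 40 + 8*0 = 40 + 0 = 40)
v(-4 - 1*(-48))*142 = 40*142 = 5680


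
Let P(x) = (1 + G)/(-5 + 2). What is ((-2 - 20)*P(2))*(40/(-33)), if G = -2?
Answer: 80/9 ≈ 8.8889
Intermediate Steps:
P(x) = 1/3 (P(x) = (1 - 2)/(-5 + 2) = -1/(-3) = -1*(-1/3) = 1/3)
((-2 - 20)*P(2))*(40/(-33)) = ((-2 - 20)*(1/3))*(40/(-33)) = (-22*1/3)*(40*(-1/33)) = -22/3*(-40/33) = 80/9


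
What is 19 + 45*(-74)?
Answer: -3311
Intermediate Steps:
19 + 45*(-74) = 19 - 3330 = -3311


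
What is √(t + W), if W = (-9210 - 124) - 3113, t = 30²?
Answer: 3*I*√1283 ≈ 107.46*I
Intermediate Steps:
t = 900
W = -12447 (W = -9334 - 3113 = -12447)
√(t + W) = √(900 - 12447) = √(-11547) = 3*I*√1283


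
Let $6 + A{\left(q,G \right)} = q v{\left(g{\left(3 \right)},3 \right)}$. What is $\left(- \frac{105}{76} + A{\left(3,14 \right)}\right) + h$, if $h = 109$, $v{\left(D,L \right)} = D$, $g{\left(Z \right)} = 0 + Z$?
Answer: $\frac{8407}{76} \approx 110.62$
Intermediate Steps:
$g{\left(Z \right)} = Z$
$A{\left(q,G \right)} = -6 + 3 q$ ($A{\left(q,G \right)} = -6 + q 3 = -6 + 3 q$)
$\left(- \frac{105}{76} + A{\left(3,14 \right)}\right) + h = \left(- \frac{105}{76} + \left(-6 + 3 \cdot 3\right)\right) + 109 = \left(\left(-105\right) \frac{1}{76} + \left(-6 + 9\right)\right) + 109 = \left(- \frac{105}{76} + 3\right) + 109 = \frac{123}{76} + 109 = \frac{8407}{76}$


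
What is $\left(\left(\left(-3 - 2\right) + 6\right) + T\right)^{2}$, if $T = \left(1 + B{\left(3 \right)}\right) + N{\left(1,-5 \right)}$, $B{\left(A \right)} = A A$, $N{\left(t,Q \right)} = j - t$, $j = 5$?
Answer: $225$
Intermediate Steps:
$N{\left(t,Q \right)} = 5 - t$
$B{\left(A \right)} = A^{2}$
$T = 14$ ($T = \left(1 + 3^{2}\right) + \left(5 - 1\right) = \left(1 + 9\right) + \left(5 - 1\right) = 10 + 4 = 14$)
$\left(\left(\left(-3 - 2\right) + 6\right) + T\right)^{2} = \left(\left(\left(-3 - 2\right) + 6\right) + 14\right)^{2} = \left(\left(-5 + 6\right) + 14\right)^{2} = \left(1 + 14\right)^{2} = 15^{2} = 225$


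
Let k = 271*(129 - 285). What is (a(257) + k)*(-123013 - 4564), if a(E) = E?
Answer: 5360657963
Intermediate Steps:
k = -42276 (k = 271*(-156) = -42276)
(a(257) + k)*(-123013 - 4564) = (257 - 42276)*(-123013 - 4564) = -42019*(-127577) = 5360657963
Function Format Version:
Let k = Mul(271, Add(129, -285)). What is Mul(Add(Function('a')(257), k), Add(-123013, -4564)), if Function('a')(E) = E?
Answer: 5360657963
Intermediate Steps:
k = -42276 (k = Mul(271, -156) = -42276)
Mul(Add(Function('a')(257), k), Add(-123013, -4564)) = Mul(Add(257, -42276), Add(-123013, -4564)) = Mul(-42019, -127577) = 5360657963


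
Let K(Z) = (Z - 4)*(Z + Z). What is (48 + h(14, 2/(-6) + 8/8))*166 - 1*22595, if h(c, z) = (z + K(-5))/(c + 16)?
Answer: -635639/45 ≈ -14125.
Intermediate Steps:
K(Z) = 2*Z*(-4 + Z) (K(Z) = (-4 + Z)*(2*Z) = 2*Z*(-4 + Z))
h(c, z) = (90 + z)/(16 + c) (h(c, z) = (z + 2*(-5)*(-4 - 5))/(c + 16) = (z + 2*(-5)*(-9))/(16 + c) = (z + 90)/(16 + c) = (90 + z)/(16 + c))
(48 + h(14, 2/(-6) + 8/8))*166 - 1*22595 = (48 + (90 + (2/(-6) + 8/8))/(16 + 14))*166 - 1*22595 = (48 + (90 + (2*(-⅙) + 8*(⅛)))/30)*166 - 22595 = (48 + (90 + (-⅓ + 1))/30)*166 - 22595 = (48 + (90 + ⅔)/30)*166 - 22595 = (48 + (1/30)*(272/3))*166 - 22595 = (48 + 136/45)*166 - 22595 = (2296/45)*166 - 22595 = 381136/45 - 22595 = -635639/45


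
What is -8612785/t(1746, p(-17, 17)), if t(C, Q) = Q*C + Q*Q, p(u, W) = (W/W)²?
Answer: -8612785/1747 ≈ -4930.0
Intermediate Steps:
p(u, W) = 1 (p(u, W) = 1² = 1)
t(C, Q) = Q² + C*Q (t(C, Q) = C*Q + Q² = Q² + C*Q)
-8612785/t(1746, p(-17, 17)) = -8612785/(1746 + 1) = -8612785/(1*1747) = -8612785/1747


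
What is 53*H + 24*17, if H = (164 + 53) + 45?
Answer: 14294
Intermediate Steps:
H = 262 (H = 217 + 45 = 262)
53*H + 24*17 = 53*262 + 24*17 = 13886 + 408 = 14294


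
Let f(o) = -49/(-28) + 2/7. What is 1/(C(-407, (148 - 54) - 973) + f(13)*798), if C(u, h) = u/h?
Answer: 1758/2856685 ≈ 0.00061540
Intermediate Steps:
f(o) = 57/28 (f(o) = -49*(-1/28) + 2*(1/7) = 7/4 + 2/7 = 57/28)
1/(C(-407, (148 - 54) - 973) + f(13)*798) = 1/(-407/((148 - 54) - 973) + (57/28)*798) = 1/(-407/(94 - 973) + 3249/2) = 1/(-407/(-879) + 3249/2) = 1/(-407*(-1/879) + 3249/2) = 1/(407/879 + 3249/2) = 1/(2856685/1758) = 1758/2856685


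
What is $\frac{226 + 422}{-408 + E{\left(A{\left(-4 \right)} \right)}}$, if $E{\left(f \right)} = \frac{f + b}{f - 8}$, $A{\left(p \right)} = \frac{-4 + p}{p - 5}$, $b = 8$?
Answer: $- \frac{2592}{1637} \approx -1.5834$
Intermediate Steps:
$A{\left(p \right)} = \frac{-4 + p}{-5 + p}$
$E{\left(f \right)} = \frac{8 + f}{-8 + f}$ ($E{\left(f \right)} = \frac{f + 8}{f - 8} = \frac{8 + f}{-8 + f}$)
$\frac{226 + 422}{-408 + E{\left(A{\left(-4 \right)} \right)}} = \frac{226 + 422}{-408 + \frac{8 + \frac{-4 - 4}{-5 - 4}}{-8 + \frac{-4 - 4}{-5 - 4}}} = \frac{648}{-408 + \frac{8 + \frac{1}{-9} \left(-8\right)}{-8 + \frac{1}{-9} \left(-8\right)}} = \frac{648}{-408 + \frac{8 - - \frac{8}{9}}{-8 - - \frac{8}{9}}} = \frac{648}{-408 + \frac{8 + \frac{8}{9}}{-8 + \frac{8}{9}}} = \frac{648}{-408 + \frac{1}{- \frac{64}{9}} \cdot \frac{80}{9}} = \frac{648}{-408 - \frac{5}{4}} = \frac{648}{- \frac{1637}{4}} = 648 \left(- \frac{4}{1637}\right) = - \frac{2592}{1637}$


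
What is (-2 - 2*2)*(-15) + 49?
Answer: 139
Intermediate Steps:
(-2 - 2*2)*(-15) + 49 = (-2 - 4)*(-15) + 49 = -6*(-15) + 49 = 90 + 49 = 139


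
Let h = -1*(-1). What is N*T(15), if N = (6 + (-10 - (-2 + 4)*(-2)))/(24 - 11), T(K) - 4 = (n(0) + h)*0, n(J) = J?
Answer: 0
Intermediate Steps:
h = 1
T(K) = 4 (T(K) = 4 + (0 + 1)*0 = 4 + 1*0 = 4 + 0 = 4)
N = 0 (N = (6 + (-10 - 2*(-2)))/13 = (6 + (-10 - 1*(-4)))*(1/13) = (6 + (-10 + 4))*(1/13) = (6 - 6)*(1/13) = 0*(1/13) = 0)
N*T(15) = 0*4 = 0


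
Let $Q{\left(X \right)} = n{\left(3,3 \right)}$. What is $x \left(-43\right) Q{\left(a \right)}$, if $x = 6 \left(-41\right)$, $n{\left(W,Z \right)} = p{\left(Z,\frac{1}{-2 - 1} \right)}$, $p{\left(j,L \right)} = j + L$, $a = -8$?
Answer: $28208$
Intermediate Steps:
$p{\left(j,L \right)} = L + j$
$n{\left(W,Z \right)} = - \frac{1}{3} + Z$ ($n{\left(W,Z \right)} = \frac{1}{-2 - 1} + Z = \frac{1}{-3} + Z = - \frac{1}{3} + Z$)
$Q{\left(X \right)} = \frac{8}{3}$ ($Q{\left(X \right)} = - \frac{1}{3} + 3 = \frac{8}{3}$)
$x = -246$
$x \left(-43\right) Q{\left(a \right)} = \left(-246\right) \left(-43\right) \frac{8}{3} = 10578 \cdot \frac{8}{3} = 28208$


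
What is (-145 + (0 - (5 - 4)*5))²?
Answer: 22500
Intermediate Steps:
(-145 + (0 - (5 - 4)*5))² = (-145 + (0 - 5))² = (-145 - 5)² = (-150)² = 22500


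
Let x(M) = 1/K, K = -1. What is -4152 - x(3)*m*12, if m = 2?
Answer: -4128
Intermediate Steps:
x(M) = -1 (x(M) = 1/(-1) = -1)
-4152 - x(3)*m*12 = -4152 - (-1*2)*12 = -4152 - (-2)*12 = -4152 - 1*(-24) = -4152 + 24 = -4128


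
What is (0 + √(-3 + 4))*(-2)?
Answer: -2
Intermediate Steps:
(0 + √(-3 + 4))*(-2) = (0 + √1)*(-2) = (0 + 1)*(-2) = 1*(-2) = -2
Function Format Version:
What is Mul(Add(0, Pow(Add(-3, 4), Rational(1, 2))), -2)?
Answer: -2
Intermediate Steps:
Mul(Add(0, Pow(Add(-3, 4), Rational(1, 2))), -2) = Mul(Add(0, Pow(1, Rational(1, 2))), -2) = Mul(Add(0, 1), -2) = Mul(1, -2) = -2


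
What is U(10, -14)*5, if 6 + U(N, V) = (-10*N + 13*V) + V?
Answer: -1510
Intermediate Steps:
U(N, V) = -6 - 10*N + 14*V (U(N, V) = -6 + ((-10*N + 13*V) + V) = -6 + (-10*N + 14*V) = -6 - 10*N + 14*V)
U(10, -14)*5 = (-6 - 10*10 + 14*(-14))*5 = (-6 - 100 - 196)*5 = -302*5 = -1510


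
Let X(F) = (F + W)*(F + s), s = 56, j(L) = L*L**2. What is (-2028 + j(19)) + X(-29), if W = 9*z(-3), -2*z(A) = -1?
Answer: 8339/2 ≈ 4169.5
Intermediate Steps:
z(A) = 1/2 (z(A) = -1/2*(-1) = 1/2)
j(L) = L**3
W = 9/2 (W = 9*(1/2) = 9/2 ≈ 4.5000)
X(F) = (56 + F)*(9/2 + F) (X(F) = (F + 9/2)*(F + 56) = (9/2 + F)*(56 + F) = (56 + F)*(9/2 + F))
(-2028 + j(19)) + X(-29) = (-2028 + 19**3) + (252 + (-29)**2 + (121/2)*(-29)) = (-2028 + 6859) + (252 + 841 - 3509/2) = 4831 - 1323/2 = 8339/2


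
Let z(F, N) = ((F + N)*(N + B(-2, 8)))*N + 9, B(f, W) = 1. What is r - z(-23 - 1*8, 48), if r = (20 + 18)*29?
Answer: -38891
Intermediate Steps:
z(F, N) = 9 + N*(1 + N)*(F + N) (z(F, N) = ((F + N)*(N + 1))*N + 9 = ((F + N)*(1 + N))*N + 9 = ((1 + N)*(F + N))*N + 9 = N*(1 + N)*(F + N) + 9 = 9 + N*(1 + N)*(F + N))
r = 1102 (r = 38*29 = 1102)
r - z(-23 - 1*8, 48) = 1102 - (9 + 48² + 48³ + (-23 - 1*8)*48 + (-23 - 1*8)*48²) = 1102 - (9 + 2304 + 110592 + (-23 - 8)*48 + (-23 - 8)*2304) = 1102 - (9 + 2304 + 110592 - 31*48 - 31*2304) = 1102 - (9 + 2304 + 110592 - 1488 - 71424) = 1102 - 1*39993 = 1102 - 39993 = -38891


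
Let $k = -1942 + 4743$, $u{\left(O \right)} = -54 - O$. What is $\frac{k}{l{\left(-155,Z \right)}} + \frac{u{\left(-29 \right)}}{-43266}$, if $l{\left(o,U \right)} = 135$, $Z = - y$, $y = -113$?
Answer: $\frac{40397147}{1946970} \approx 20.749$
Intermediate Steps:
$k = 2801$
$Z = 113$ ($Z = \left(-1\right) \left(-113\right) = 113$)
$\frac{k}{l{\left(-155,Z \right)}} + \frac{u{\left(-29 \right)}}{-43266} = \frac{2801}{135} + \frac{-54 - -29}{-43266} = 2801 \cdot \frac{1}{135} + \left(-54 + 29\right) \left(- \frac{1}{43266}\right) = \frac{2801}{135} - - \frac{25}{43266} = \frac{2801}{135} + \frac{25}{43266} = \frac{40397147}{1946970}$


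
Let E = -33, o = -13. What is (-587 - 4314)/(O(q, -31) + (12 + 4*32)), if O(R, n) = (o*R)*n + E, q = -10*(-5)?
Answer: -4901/20257 ≈ -0.24194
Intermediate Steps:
q = 50
O(R, n) = -33 - 13*R*n (O(R, n) = (-13*R)*n - 33 = -13*R*n - 33 = -33 - 13*R*n)
(-587 - 4314)/(O(q, -31) + (12 + 4*32)) = (-587 - 4314)/((-33 - 13*50*(-31)) + (12 + 4*32)) = -4901/((-33 + 20150) + (12 + 128)) = -4901/(20117 + 140) = -4901/20257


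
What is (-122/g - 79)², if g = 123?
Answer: 96805921/15129 ≈ 6398.7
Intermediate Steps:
(-122/g - 79)² = (-122/123 - 79)² = (-9839/123)² = 96805921/15129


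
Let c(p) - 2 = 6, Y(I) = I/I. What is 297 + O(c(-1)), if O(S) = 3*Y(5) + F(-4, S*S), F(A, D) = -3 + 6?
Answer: 303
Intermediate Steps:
Y(I) = 1
c(p) = 8 (c(p) = 2 + 6 = 8)
F(A, D) = 3
O(S) = 6 (O(S) = 3*1 + 3 = 3 + 3 = 6)
297 + O(c(-1)) = 297 + 6 = 303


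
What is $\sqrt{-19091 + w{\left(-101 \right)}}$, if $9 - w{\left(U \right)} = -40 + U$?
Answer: $i \sqrt{18941} \approx 137.63 i$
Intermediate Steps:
$w{\left(U \right)} = 49 - U$ ($w{\left(U \right)} = 9 - \left(-40 + U\right) = 49 - U$)
$\sqrt{-19091 + w{\left(-101 \right)}} = \sqrt{-19091 + \left(49 - -101\right)} = \sqrt{-19091 + \left(49 + 101\right)} = \sqrt{-19091 + 150} = \sqrt{-18941} = i \sqrt{18941}$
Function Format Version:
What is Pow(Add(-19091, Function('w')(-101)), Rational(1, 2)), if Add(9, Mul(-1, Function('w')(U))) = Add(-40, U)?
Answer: Mul(I, Pow(18941, Rational(1, 2))) ≈ Mul(137.63, I)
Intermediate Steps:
Function('w')(U) = Add(49, Mul(-1, U)) (Function('w')(U) = Add(9, Mul(-1, Add(-40, U))) = Add(9, Add(40, Mul(-1, U))) = Add(49, Mul(-1, U)))
Pow(Add(-19091, Function('w')(-101)), Rational(1, 2)) = Pow(Add(-19091, Add(49, Mul(-1, -101))), Rational(1, 2)) = Pow(Add(-19091, Add(49, 101)), Rational(1, 2)) = Pow(Add(-19091, 150), Rational(1, 2)) = Pow(-18941, Rational(1, 2)) = Mul(I, Pow(18941, Rational(1, 2)))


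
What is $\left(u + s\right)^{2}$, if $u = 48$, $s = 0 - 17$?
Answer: $961$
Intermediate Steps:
$s = -17$ ($s = 0 - 17 = -17$)
$\left(u + s\right)^{2} = \left(48 - 17\right)^{2} = 31^{2} = 961$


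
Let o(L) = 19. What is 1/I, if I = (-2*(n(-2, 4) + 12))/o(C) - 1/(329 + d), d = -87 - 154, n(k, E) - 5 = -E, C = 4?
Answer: -1672/2307 ≈ -0.72475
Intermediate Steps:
n(k, E) = 5 - E
d = -241
I = -2307/1672 (I = -2*((5 - 1*4) + 12)/19 - 1/(329 - 241) = -2*((5 - 4) + 12)*(1/19) - 1/88 = -2*(1 + 12)*(1/19) - 1*1/88 = -2*13*(1/19) - 1/88 = -26*1/19 - 1/88 = -26/19 - 1/88 = -2307/1672 ≈ -1.3798)
1/I = 1/(-2307/1672) = -1672/2307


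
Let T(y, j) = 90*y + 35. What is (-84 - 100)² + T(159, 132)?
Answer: 48201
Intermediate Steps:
T(y, j) = 35 + 90*y
(-84 - 100)² + T(159, 132) = (-84 - 100)² + (35 + 90*159) = (-184)² + (35 + 14310) = 33856 + 14345 = 48201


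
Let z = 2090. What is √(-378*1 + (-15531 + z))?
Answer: I*√13819 ≈ 117.55*I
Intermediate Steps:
√(-378*1 + (-15531 + z)) = √(-378*1 + (-15531 + 2090)) = √(-378 - 13441) = √(-13819) = I*√13819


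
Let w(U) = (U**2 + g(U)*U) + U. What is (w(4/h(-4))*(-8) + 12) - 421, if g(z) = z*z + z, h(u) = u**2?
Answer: -3297/8 ≈ -412.13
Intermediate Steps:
g(z) = z + z**2 (g(z) = z**2 + z = z + z**2)
w(U) = U + U**2 + U**2*(1 + U) (w(U) = (U**2 + (U*(1 + U))*U) + U = (U**2 + U**2*(1 + U)) + U = U + U**2 + U**2*(1 + U))
(w(4/h(-4))*(-8) + 12) - 421 = (((4/((-4)**2))*(1 + 4/((-4)**2) + (4/((-4)**2))*(1 + 4/((-4)**2))))*(-8) + 12) - 421 = (((4/16)*(1 + 4/16 + (4/16)*(1 + 4/16)))*(-8) + 12) - 421 = (((4*(1/16))*(1 + 4*(1/16) + (4*(1/16))*(1 + 4*(1/16))))*(-8) + 12) - 421 = (((1 + 1/4 + (1 + 1/4)/4)/4)*(-8) + 12) - 421 = (((1 + 1/4 + (1/4)*(5/4))/4)*(-8) + 12) - 421 = (((1 + 1/4 + 5/16)/4)*(-8) + 12) - 421 = (((1/4)*(25/16))*(-8) + 12) - 421 = ((25/64)*(-8) + 12) - 421 = (-25/8 + 12) - 421 = 71/8 - 421 = -3297/8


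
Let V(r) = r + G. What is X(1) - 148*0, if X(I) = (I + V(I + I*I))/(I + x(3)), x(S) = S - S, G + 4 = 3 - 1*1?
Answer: 1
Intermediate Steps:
G = -2 (G = -4 + (3 - 1*1) = -4 + (3 - 1) = -4 + 2 = -2)
V(r) = -2 + r (V(r) = r - 2 = -2 + r)
x(S) = 0
X(I) = (-2 + I² + 2*I)/I (X(I) = (I + (-2 + (I + I*I)))/(I + 0) = (I + (-2 + (I + I²)))/I = (I + (-2 + I + I²))/I = (-2 + I² + 2*I)/I)
X(1) - 148*0 = (2 + 1 - 2/1) - 148*0 = (2 + 1 - 2*1) + 0 = (2 + 1 - 2) + 0 = 1 + 0 = 1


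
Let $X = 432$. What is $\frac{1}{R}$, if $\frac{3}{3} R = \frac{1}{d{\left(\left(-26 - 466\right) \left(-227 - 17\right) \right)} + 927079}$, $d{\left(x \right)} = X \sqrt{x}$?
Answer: $927079 + 1728 \sqrt{7503} \approx 1.0768 \cdot 10^{6}$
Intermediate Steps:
$d{\left(x \right)} = 432 \sqrt{x}$
$R = \frac{1}{927079 + 1728 \sqrt{7503}}$ ($R = \frac{1}{432 \sqrt{\left(-26 - 466\right) \left(-227 - 17\right)} + 927079} = \frac{1}{432 \sqrt{\left(-492\right) \left(-244\right)} + 927079} = \frac{1}{432 \sqrt{120048} + 927079} = \frac{1}{432 \cdot 4 \sqrt{7503} + 927079} = \frac{1}{1728 \sqrt{7503} + 927079} = \frac{1}{927079 + 1728 \sqrt{7503}} \approx 9.2871 \cdot 10^{-7}$)
$\frac{1}{R} = \frac{1}{\frac{927079}{837071634289} - \frac{1728 \sqrt{7503}}{837071634289}}$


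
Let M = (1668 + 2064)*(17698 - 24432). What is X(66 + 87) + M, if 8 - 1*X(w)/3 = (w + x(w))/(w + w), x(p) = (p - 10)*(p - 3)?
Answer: -854470177/34 ≈ -2.5131e+7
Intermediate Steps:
x(p) = (-10 + p)*(-3 + p)
X(w) = 24 - 3*(30 + w² - 12*w)/(2*w) (X(w) = 24 - 3*(w + (30 + w² - 13*w))/(w + w) = 24 - 3*(30 + w² - 12*w)/(2*w))
M = -25131288 (M = 3732*(-6734) = -25131288)
X(66 + 87) + M = (42 - 45/(66 + 87) - 3*(66 + 87)/2) - 25131288 = (42 - 45/153 - 3/2*153) - 25131288 = (42 - 45*1/153 - 459/2) - 25131288 = (42 - 5/17 - 459/2) - 25131288 = -6385/34 - 25131288 = -854470177/34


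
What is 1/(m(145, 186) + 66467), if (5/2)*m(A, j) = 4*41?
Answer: 5/332663 ≈ 1.5030e-5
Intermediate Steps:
m(A, j) = 328/5 (m(A, j) = 2*(4*41)/5 = (⅖)*164 = 328/5)
1/(m(145, 186) + 66467) = 1/(328/5 + 66467) = 1/(332663/5) = 5/332663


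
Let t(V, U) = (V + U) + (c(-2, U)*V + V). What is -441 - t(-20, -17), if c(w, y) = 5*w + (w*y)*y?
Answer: -12144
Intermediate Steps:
c(w, y) = 5*w + w*y²
t(V, U) = U + 2*V + V*(-10 - 2*U²) (t(V, U) = (V + U) + ((-2*(5 + U²))*V + V) = (U + V) + ((-10 - 2*U²)*V + V) = (U + V) + (V*(-10 - 2*U²) + V) = (U + V) + (V + V*(-10 - 2*U²)) = U + 2*V + V*(-10 - 2*U²))
-441 - t(-20, -17) = -441 - (-17 - 8*(-20) - 2*(-20)*(-17)²) = -441 - (-17 + 160 - 2*(-20)*289) = -441 - (-17 + 160 + 11560) = -441 - 1*11703 = -441 - 11703 = -12144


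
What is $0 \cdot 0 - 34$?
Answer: $-34$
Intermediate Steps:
$0 \cdot 0 - 34 = 0 - 34 = -34$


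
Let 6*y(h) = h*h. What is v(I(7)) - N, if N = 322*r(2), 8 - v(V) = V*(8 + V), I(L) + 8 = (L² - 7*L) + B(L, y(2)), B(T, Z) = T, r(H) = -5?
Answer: 1625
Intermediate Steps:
y(h) = h²/6 (y(h) = (h*h)/6 = h²/6)
I(L) = -8 + L² - 6*L (I(L) = -8 + ((L² - 7*L) + L) = -8 + (L² - 6*L) = -8 + L² - 6*L)
v(V) = 8 - V*(8 + V)
N = -1610 (N = 322*(-5) = -1610)
v(I(7)) - N = (8 - (-8 + 7² - 6*7)² - 8*(-8 + 7² - 6*7)) - 1*(-1610) = (8 - (-8 + 49 - 42)² - 8*(-8 + 49 - 42)) + 1610 = (8 - 1*(-1)² - 8*(-1)) + 1610 = (8 - 1*1 + 8) + 1610 = (8 - 1 + 8) + 1610 = 15 + 1610 = 1625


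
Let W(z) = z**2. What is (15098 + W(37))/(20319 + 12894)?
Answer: 5489/11071 ≈ 0.49580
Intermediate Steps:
(15098 + W(37))/(20319 + 12894) = (15098 + 37**2)/(20319 + 12894) = (15098 + 1369)/33213 = 16467*(1/33213) = 5489/11071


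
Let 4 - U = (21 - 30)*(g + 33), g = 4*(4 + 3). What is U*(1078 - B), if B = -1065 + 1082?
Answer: 586733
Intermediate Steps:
g = 28 (g = 4*7 = 28)
U = 553 (U = 4 - (21 - 30)*(28 + 33) = 4 - (-9)*61 = 4 - 1*(-549) = 4 + 549 = 553)
B = 17
U*(1078 - B) = 553*(1078 - 1*17) = 553*(1078 - 17) = 553*1061 = 586733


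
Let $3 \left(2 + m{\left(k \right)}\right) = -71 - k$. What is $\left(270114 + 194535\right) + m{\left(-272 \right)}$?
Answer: $464714$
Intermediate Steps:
$m{\left(k \right)} = - \frac{77}{3} - \frac{k}{3}$ ($m{\left(k \right)} = -2 + \frac{-71 - k}{3} = -2 - \left(\frac{71}{3} + \frac{k}{3}\right) = - \frac{77}{3} - \frac{k}{3}$)
$\left(270114 + 194535\right) + m{\left(-272 \right)} = \left(270114 + 194535\right) - -65 = 464649 + \left(- \frac{77}{3} + \frac{272}{3}\right) = 464649 + 65 = 464714$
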